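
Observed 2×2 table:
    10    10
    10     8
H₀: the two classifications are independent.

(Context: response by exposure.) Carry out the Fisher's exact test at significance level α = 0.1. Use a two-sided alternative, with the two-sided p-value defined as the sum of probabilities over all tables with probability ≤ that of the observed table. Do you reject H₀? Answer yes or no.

reject H₀: no

Margins: r₁=20, r₂=18, c₁=20, c₂=18, n=38
p_obs = C(20,10)·C(18,10)/C(38,20); sum pmf over tables with pmf ≤ p_obs
p-value (two-sided) = 0.75680
At α=0.1: p ≥ α → fail to reject H₀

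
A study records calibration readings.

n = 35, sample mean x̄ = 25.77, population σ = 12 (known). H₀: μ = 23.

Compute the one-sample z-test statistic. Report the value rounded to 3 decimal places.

test statistic = 1.366

SE = σ/√n = 12/√35 = 2.0284
z = (x̄−μ₀)/SE = (25.77−23)/2.0284 = 1.3656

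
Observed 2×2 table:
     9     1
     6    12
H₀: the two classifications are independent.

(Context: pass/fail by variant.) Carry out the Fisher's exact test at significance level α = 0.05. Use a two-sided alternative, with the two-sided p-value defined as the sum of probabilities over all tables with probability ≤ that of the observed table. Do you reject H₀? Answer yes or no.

reject H₀: yes

Margins: r₁=10, r₂=18, c₁=15, c₂=13, n=28
p_obs = C(10,9)·C(18,6)/C(28,15); sum pmf over tables with pmf ≤ p_obs
p-value (two-sided) = 0.00603
At α=0.05: p < α → reject H₀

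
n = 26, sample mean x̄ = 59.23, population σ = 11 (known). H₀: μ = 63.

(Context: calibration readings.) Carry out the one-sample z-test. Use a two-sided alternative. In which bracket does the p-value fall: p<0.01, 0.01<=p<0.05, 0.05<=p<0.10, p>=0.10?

p-value bracket: 0.05<=p<0.10

SE = σ/√n = 11/√26 = 2.1573
z = (x̄−μ₀)/SE = (59.23−63)/2.1573 = -1.7476
p-value (two-sided) = 0.08054
→ bracket: 0.05<=p<0.10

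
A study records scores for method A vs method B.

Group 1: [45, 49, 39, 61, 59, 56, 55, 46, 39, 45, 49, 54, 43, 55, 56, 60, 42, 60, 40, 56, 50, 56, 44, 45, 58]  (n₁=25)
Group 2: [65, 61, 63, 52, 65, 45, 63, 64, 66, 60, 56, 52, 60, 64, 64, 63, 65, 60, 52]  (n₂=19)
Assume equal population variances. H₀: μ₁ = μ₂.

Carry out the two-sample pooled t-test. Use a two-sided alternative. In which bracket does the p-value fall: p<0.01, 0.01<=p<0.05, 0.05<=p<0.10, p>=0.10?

x̄₁=50.480, s₁=7.229, n₁=25
x̄₂=60.000, s₂=5.869, n₂=19
s_p² = [24·7.229² + 18·5.869²]/42 = 44.6248
SE = √(s_p²·(1/25+1/19)) = 2.0331
t = (50.480−60.000)/2.0331 = -4.6824
df = 42
p-value (two-sided) = 0.00003
→ bracket: p<0.01

p-value bracket: p<0.01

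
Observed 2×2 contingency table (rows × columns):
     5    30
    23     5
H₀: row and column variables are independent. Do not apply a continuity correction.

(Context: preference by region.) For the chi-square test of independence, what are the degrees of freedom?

degrees of freedom = 1

df = (r−1)(c−1) = (2−1)·(2−1) = 1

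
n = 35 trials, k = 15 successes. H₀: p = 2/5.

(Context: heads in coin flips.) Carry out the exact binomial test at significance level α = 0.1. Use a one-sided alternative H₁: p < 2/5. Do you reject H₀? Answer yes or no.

Exact binomial: n=35, k=15, p₀=2/5=0.4000
P(X≤15) from Σ C(n,i)·p₀^i·(1−p₀)^(n−i)
p-value (one-sided, H₁ less) = 0.70026
At α=0.1: p ≥ α → fail to reject H₀

reject H₀: no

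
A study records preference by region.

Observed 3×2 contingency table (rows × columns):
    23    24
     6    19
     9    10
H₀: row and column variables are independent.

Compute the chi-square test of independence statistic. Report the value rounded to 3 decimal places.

test statistic = 4.483

Row totals [47, 25, 19], col totals [38, 53], n=91
χ² = (23−19.63)²/19.63 + (24−27.37)²/27.37 + (6−10.44)²/10.44 + (19−14.56)²/14.56 + (9−7.93)²/7.93 + (10−11.07)²/11.07 = 4.4832
df = 2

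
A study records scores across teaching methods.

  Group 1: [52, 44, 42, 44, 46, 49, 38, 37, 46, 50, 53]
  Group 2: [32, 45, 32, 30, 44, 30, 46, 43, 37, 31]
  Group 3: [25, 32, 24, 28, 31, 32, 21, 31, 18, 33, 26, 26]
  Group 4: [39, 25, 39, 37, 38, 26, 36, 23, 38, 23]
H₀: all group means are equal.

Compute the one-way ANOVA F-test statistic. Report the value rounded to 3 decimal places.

Group means [45.55, 37.00, 27.25, 32.40], grand mean 35.395
SSB = Σnᵢ(x̄ᵢ−x̄)² = 2044.902; SSW = ΣΣ(x−x̄ᵢ)² = 1397.377
MSB = 2044.902/3 = 681.6339; MSW = 1397.377/39 = 35.8302
F = MSB/MSW = 19.0240
df = (3, 39)

test statistic = 19.024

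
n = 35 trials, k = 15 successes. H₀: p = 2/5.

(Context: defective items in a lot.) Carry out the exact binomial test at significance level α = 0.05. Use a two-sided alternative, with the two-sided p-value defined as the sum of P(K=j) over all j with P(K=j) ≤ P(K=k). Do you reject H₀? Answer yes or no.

reject H₀: no

Exact binomial: n=35, k=15, p₀=2/5=0.4000
P(X=j) = C(n,j)·p₀^j·(1−p₀)^(n−j); p = Σ P(X=j) over j with P(X=j) ≤ P(X=15)
p-value (two-sided) = 0.73298
At α=0.05: p ≥ α → fail to reject H₀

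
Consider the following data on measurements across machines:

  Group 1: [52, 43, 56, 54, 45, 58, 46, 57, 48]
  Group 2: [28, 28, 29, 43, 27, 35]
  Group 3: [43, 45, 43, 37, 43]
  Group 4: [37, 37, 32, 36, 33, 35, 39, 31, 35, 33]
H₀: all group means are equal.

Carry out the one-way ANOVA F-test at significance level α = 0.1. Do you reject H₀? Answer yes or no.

reject H₀: yes

Group means [51.00, 31.67, 42.20, 34.80], grand mean 40.267
SSB = Σnᵢ(x̄ᵢ−x̄)² = 1798.133; SSW = ΣΣ(x−x̄ᵢ)² = 543.733
MSB = 1798.133/3 = 599.3778; MSW = 543.733/26 = 20.9128
F = MSB/MSW = 28.6608
df = (3, 26)
p-value (upper-tail) = 0.00000
At α=0.1: p < α → reject H₀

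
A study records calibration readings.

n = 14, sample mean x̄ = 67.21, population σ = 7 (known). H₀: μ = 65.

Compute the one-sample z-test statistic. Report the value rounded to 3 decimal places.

SE = σ/√n = 7/√14 = 1.8708
z = (x̄−μ₀)/SE = (67.21−65)/1.8708 = 1.1813

test statistic = 1.181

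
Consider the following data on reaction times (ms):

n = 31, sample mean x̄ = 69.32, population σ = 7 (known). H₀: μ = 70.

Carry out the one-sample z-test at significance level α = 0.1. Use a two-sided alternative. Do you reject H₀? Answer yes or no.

SE = σ/√n = 7/√31 = 1.2572
z = (x̄−μ₀)/SE = (69.32−70)/1.2572 = -0.5409
p-value (two-sided) = 0.58860
At α=0.1: p ≥ α → fail to reject H₀

reject H₀: no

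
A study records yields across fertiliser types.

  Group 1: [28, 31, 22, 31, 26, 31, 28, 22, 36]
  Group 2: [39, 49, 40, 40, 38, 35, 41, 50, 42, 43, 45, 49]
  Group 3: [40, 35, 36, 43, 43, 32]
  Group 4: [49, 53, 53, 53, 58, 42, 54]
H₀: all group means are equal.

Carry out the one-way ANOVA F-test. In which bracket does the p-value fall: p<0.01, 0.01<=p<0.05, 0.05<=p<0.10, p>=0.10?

p-value bracket: p<0.01

Group means [28.33, 42.58, 38.17, 51.71], grand mean 39.912
SSB = Σnᵢ(x̄ᵢ−x̄)² = 2285.557; SSW = ΣΣ(x−x̄ᵢ)² = 671.179
MSB = 2285.557/3 = 761.8522; MSW = 671.179/30 = 22.3726
F = MSB/MSW = 34.0529
df = (3, 30)
p-value (upper-tail) = 0.00000
→ bracket: p<0.01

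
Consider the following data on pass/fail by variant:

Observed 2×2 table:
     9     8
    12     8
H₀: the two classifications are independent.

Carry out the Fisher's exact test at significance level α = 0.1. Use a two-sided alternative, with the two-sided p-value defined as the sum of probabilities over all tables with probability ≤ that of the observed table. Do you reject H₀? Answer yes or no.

reject H₀: no

Margins: r₁=17, r₂=20, c₁=21, c₂=16, n=37
p_obs = C(17,9)·C(20,12)/C(37,21); sum pmf over tables with pmf ≤ p_obs
p-value (two-sided) = 0.74631
At α=0.1: p ≥ α → fail to reject H₀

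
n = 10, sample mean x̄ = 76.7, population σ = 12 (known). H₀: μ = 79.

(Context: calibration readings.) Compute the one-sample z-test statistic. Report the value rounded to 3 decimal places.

SE = σ/√n = 12/√10 = 3.7947
z = (x̄−μ₀)/SE = (76.7−79)/3.7947 = -0.6061

test statistic = -0.606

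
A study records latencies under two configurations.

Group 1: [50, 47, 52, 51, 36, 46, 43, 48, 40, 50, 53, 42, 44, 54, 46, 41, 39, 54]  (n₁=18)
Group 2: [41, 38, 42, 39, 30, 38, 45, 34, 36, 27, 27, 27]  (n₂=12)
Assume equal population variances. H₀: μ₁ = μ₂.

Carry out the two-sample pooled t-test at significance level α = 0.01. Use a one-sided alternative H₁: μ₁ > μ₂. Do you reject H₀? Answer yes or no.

x̄₁=46.444, s₁=5.480, n₁=18
x̄₂=35.333, s₂=6.301, n₂=12
s_p² = [17·5.480² + 11·6.301²]/28 = 33.8254
SE = √(s_p²·(1/18+1/12)) = 2.1675
t = (46.444−35.333)/2.1675 = 5.1263
df = 28
p-value (one-sided, H₁ greater) = 0.00001
At α=0.01: p < α → reject H₀

reject H₀: yes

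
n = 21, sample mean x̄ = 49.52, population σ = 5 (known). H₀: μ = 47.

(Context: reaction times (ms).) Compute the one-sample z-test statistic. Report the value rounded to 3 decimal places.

SE = σ/√n = 5/√21 = 1.0911
z = (x̄−μ₀)/SE = (49.52−47)/1.0911 = 2.3096

test statistic = 2.310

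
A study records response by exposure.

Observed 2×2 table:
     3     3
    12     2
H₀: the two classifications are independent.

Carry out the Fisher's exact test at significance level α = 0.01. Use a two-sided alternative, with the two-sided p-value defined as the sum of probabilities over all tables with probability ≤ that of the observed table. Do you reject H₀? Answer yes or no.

reject H₀: no

Margins: r₁=6, r₂=14, c₁=15, c₂=5, n=20
p_obs = C(6,3)·C(14,12)/C(20,15); sum pmf over tables with pmf ≤ p_obs
p-value (two-sided) = 0.13132
At α=0.01: p ≥ α → fail to reject H₀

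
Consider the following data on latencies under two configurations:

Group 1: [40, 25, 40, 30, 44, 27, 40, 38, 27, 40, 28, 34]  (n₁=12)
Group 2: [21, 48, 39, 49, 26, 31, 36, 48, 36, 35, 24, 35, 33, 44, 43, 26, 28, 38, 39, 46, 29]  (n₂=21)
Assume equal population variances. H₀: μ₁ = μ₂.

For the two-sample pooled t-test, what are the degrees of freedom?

df = n₁ + n₂ − 2 = 12 + 21 − 2 = 31

degrees of freedom = 31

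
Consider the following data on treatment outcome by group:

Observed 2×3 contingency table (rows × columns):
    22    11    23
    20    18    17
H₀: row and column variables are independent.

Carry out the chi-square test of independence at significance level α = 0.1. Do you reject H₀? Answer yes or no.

reject H₀: no

Row totals [56, 55], col totals [42, 29, 40], n=111
χ² = (22−21.19)²/21.19 + (11−14.63)²/14.63 + (23−20.18)²/20.18 + (20−20.81)²/20.81 + (18−14.37)²/14.37 + (17−19.82)²/19.82 = 2.6761
df = 2
p-value (upper-tail) = 0.26236
At α=0.1: p ≥ α → fail to reject H₀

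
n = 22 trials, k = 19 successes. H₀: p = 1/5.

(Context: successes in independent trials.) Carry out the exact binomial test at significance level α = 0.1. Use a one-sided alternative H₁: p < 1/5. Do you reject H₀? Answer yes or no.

reject H₀: no

Exact binomial: n=22, k=19, p₀=1/5=0.2000
P(X≤19) from Σ C(n,i)·p₀^i·(1−p₀)^(n−i)
p-value (one-sided, H₁ less) = 1.00000
At α=0.1: p ≥ α → fail to reject H₀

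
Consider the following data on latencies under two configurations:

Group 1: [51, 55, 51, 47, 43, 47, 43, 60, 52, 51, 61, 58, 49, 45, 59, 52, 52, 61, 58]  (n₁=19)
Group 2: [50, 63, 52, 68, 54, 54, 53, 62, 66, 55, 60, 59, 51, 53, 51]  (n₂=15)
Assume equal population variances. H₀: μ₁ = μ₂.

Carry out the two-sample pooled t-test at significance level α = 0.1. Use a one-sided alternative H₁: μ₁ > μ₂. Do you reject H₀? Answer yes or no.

reject H₀: no

x̄₁=52.368, s₁=5.899, n₁=19
x̄₂=56.733, s₂=5.824, n₂=15
s_p² = [18·5.899² + 14·5.824²]/32 = 34.4173
SE = √(s_p²·(1/19+1/15)) = 2.0263
t = (52.368−56.733)/2.0263 = -2.1541
df = 32
p-value (one-sided, H₁ greater) = 0.98057
At α=0.1: p ≥ α → fail to reject H₀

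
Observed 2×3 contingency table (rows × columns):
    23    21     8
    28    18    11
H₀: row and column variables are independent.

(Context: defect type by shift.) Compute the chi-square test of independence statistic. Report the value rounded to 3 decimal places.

test statistic = 0.967

Row totals [52, 57], col totals [51, 39, 19], n=109
χ² = (23−24.33)²/24.33 + (21−18.61)²/18.61 + (8−9.06)²/9.06 + (28−26.67)²/26.67 + (18−20.39)²/20.39 + (11−9.94)²/9.94 = 0.9673
df = 2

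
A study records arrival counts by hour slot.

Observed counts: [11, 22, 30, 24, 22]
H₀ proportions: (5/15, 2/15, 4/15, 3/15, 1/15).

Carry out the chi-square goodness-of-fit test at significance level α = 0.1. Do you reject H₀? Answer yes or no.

n = 109; E_i = n·p_i = [36.33, 14.53, 29.07, 21.80, 7.27]
χ² = (11−36.33)²/36.33 + (22−14.53)²/14.53 + (30−29.07)²/29.07 + (24−21.80)²/21.80 + (22−7.27)²/7.27 = 51.6239
df = 4
p-value (upper-tail) = 0.00000
At α=0.1: p < α → reject H₀

reject H₀: yes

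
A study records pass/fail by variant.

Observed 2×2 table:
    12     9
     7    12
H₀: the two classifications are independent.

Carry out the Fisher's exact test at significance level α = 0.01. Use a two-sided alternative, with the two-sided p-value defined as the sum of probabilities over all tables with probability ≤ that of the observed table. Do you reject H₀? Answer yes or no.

Margins: r₁=21, r₂=19, c₁=19, c₂=21, n=40
p_obs = C(21,12)·C(19,7)/C(40,19); sum pmf over tables with pmf ≤ p_obs
p-value (two-sided) = 0.22476
At α=0.01: p ≥ α → fail to reject H₀

reject H₀: no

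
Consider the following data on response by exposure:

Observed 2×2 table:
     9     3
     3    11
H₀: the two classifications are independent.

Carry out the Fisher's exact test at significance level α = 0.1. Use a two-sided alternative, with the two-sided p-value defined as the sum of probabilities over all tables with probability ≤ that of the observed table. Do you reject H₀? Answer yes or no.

reject H₀: yes

Margins: r₁=12, r₂=14, c₁=12, c₂=14, n=26
p_obs = C(12,9)·C(14,3)/C(26,12); sum pmf over tables with pmf ≤ p_obs
p-value (two-sided) = 0.01623
At α=0.1: p < α → reject H₀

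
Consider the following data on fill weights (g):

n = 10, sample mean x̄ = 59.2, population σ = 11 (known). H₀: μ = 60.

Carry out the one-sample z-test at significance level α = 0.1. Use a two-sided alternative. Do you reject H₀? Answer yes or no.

SE = σ/√n = 11/√10 = 3.4785
z = (x̄−μ₀)/SE = (59.2−60)/3.4785 = -0.2300
p-value (two-sided) = 0.81810
At α=0.1: p ≥ α → fail to reject H₀

reject H₀: no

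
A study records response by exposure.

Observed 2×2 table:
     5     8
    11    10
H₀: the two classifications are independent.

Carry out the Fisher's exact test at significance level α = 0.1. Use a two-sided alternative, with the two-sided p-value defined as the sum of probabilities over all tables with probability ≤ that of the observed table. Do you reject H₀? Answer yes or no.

Margins: r₁=13, r₂=21, c₁=16, c₂=18, n=34
p_obs = C(13,5)·C(21,11)/C(34,16); sum pmf over tables with pmf ≤ p_obs
p-value (two-sided) = 0.49652
At α=0.1: p ≥ α → fail to reject H₀

reject H₀: no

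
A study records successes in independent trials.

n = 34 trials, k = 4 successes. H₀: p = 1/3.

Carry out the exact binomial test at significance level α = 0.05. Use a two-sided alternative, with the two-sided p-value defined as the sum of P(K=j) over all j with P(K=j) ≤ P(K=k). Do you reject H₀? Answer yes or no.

reject H₀: yes

Exact binomial: n=34, k=4, p₀=1/3=0.3333
P(X=j) = C(n,j)·p₀^j·(1−p₀)^(n−j); p = Σ P(X=j) over j with P(X=j) ≤ P(X=4)
p-value (two-sided) = 0.00592
At α=0.05: p < α → reject H₀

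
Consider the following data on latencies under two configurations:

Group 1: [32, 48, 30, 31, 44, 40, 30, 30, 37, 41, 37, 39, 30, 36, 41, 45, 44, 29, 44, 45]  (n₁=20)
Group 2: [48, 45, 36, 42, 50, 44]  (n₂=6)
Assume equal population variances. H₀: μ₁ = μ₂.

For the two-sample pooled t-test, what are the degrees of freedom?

df = n₁ + n₂ − 2 = 20 + 6 − 2 = 24

degrees of freedom = 24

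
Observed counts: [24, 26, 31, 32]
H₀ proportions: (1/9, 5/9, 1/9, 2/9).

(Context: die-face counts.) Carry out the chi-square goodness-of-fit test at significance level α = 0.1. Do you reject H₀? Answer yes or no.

n = 113; E_i = n·p_i = [12.56, 62.78, 12.56, 25.11]
χ² = (24−12.56)²/12.56 + (26−62.78)²/62.78 + (31−12.56)²/12.56 + (32−25.11)²/25.11 = 60.9628
df = 3
p-value (upper-tail) = 0.00000
At α=0.1: p < α → reject H₀

reject H₀: yes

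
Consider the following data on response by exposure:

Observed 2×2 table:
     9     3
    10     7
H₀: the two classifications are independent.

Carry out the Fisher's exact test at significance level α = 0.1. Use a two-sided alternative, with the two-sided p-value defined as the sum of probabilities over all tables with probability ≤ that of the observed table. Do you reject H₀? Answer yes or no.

reject H₀: no

Margins: r₁=12, r₂=17, c₁=19, c₂=10, n=29
p_obs = C(12,9)·C(17,10)/C(29,19); sum pmf over tables with pmf ≤ p_obs
p-value (two-sided) = 0.44948
At α=0.1: p ≥ α → fail to reject H₀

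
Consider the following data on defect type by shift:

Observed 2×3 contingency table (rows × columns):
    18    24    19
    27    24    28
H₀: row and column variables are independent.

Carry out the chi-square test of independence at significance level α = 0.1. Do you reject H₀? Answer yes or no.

Row totals [61, 79], col totals [45, 48, 47], n=140
χ² = (18−19.61)²/19.61 + (24−20.91)²/20.91 + (19−20.48)²/20.48 + (27−25.39)²/25.39 + (24−27.09)²/27.09 + (28−26.52)²/26.52 = 1.2294
df = 2
p-value (upper-tail) = 0.54079
At α=0.1: p ≥ α → fail to reject H₀

reject H₀: no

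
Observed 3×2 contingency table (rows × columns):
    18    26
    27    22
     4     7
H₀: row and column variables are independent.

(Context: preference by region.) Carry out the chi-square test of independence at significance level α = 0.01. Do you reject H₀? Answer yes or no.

reject H₀: no

Row totals [44, 49, 11], col totals [49, 55], n=104
χ² = (18−20.73)²/20.73 + (26−23.27)²/23.27 + (27−23.09)²/23.09 + (22−25.91)²/25.91 + (4−5.18)²/5.18 + (7−5.82)²/5.82 = 2.4449
df = 2
p-value (upper-tail) = 0.29451
At α=0.01: p ≥ α → fail to reject H₀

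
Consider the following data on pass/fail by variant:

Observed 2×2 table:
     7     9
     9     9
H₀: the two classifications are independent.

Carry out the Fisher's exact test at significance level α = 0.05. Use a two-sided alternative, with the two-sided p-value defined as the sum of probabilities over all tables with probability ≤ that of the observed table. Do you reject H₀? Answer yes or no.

reject H₀: no

Margins: r₁=16, r₂=18, c₁=16, c₂=18, n=34
p_obs = C(16,7)·C(18,9)/C(34,16); sum pmf over tables with pmf ≤ p_obs
p-value (two-sided) = 0.74448
At α=0.05: p ≥ α → fail to reject H₀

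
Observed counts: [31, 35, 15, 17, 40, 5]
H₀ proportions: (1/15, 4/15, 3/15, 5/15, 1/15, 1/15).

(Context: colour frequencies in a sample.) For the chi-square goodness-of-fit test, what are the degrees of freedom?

df = k − 1 = 6 − 1 = 5

degrees of freedom = 5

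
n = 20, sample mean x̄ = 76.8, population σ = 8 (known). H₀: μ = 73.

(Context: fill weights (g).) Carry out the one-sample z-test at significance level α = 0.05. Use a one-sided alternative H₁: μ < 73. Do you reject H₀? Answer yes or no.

SE = σ/√n = 8/√20 = 1.7889
z = (x̄−μ₀)/SE = (76.8−73)/1.7889 = 2.1243
p-value (one-sided, H₁ less) = 0.98318
At α=0.05: p ≥ α → fail to reject H₀

reject H₀: no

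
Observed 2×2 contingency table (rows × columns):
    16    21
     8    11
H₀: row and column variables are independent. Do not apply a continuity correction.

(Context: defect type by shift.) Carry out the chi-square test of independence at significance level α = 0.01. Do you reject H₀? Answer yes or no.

Row totals [37, 19], col totals [24, 32], n=56
χ² = (16−15.86)²/15.86 + (21−21.14)²/21.14 + (8−8.14)²/8.14 + (11−10.86)²/10.86 = 0.0066
df = 1
p-value (upper-tail) = 0.93506
At α=0.01: p ≥ α → fail to reject H₀

reject H₀: no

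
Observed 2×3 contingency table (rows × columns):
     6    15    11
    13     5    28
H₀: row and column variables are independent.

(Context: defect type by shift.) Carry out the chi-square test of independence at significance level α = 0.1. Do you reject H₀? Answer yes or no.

Row totals [32, 46], col totals [19, 20, 39], n=78
χ² = (6−7.79)²/7.79 + (15−8.21)²/8.21 + (11−16.00)²/16.00 + (13−11.21)²/11.21 + (5−11.79)²/11.79 + (28−23.00)²/23.00 = 12.8917
df = 2
p-value (upper-tail) = 0.00159
At α=0.1: p < α → reject H₀

reject H₀: yes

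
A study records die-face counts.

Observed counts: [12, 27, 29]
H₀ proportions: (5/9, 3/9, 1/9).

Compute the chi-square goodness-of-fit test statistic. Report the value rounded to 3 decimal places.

n = 68; E_i = n·p_i = [37.78, 22.67, 7.56]
χ² = (12−37.78)²/37.78 + (27−22.67)²/22.67 + (29−7.56)²/7.56 = 79.2824
df = 2

test statistic = 79.282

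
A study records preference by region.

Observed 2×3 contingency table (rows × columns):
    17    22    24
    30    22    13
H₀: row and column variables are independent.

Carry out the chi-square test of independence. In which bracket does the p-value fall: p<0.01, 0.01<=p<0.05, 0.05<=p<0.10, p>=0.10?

p-value bracket: 0.01<=p<0.05

Row totals [63, 65], col totals [47, 44, 37], n=128
χ² = (17−23.13)²/23.13 + (22−21.66)²/21.66 + (24−18.21)²/18.21 + (30−23.87)²/23.87 + (22−22.34)²/22.34 + (13−18.79)²/18.79 = 6.8364
df = 2
p-value (upper-tail) = 0.03277
→ bracket: 0.01<=p<0.05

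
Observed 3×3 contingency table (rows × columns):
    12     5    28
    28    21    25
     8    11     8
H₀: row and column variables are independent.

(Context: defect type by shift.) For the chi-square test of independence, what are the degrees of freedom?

degrees of freedom = 4

df = (r−1)(c−1) = (3−1)·(3−1) = 4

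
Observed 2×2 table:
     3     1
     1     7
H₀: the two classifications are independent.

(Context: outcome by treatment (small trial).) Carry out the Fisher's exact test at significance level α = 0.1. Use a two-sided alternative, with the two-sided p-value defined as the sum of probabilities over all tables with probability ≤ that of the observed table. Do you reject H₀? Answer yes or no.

reject H₀: yes

Margins: r₁=4, r₂=8, c₁=4, c₂=8, n=12
p_obs = C(4,3)·C(8,1)/C(12,4); sum pmf over tables with pmf ≤ p_obs
p-value (two-sided) = 0.06667
At α=0.1: p < α → reject H₀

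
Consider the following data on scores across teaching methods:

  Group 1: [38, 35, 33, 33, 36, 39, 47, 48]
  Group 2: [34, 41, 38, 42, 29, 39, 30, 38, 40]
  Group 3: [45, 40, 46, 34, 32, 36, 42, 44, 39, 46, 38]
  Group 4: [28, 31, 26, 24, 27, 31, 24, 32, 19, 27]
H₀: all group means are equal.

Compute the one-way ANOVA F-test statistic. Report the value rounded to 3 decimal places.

Group means [38.62, 36.78, 40.18, 26.90], grand mean 35.553
SSB = Σnᵢ(x̄ᵢ−x̄)² = 1073.428; SSW = ΣΣ(x−x̄ᵢ)² = 797.967
MSB = 1073.428/3 = 357.8093; MSW = 797.967/34 = 23.4696
F = MSB/MSW = 15.2456
df = (3, 34)

test statistic = 15.246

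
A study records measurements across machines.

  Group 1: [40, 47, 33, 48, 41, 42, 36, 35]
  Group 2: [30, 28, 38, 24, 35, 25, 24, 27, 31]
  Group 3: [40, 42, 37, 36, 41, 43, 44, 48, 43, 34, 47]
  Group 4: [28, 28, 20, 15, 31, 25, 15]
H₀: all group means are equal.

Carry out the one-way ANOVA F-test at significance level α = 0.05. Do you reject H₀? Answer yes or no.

Group means [40.25, 29.11, 41.36, 23.14], grand mean 34.314
SSB = Σnᵢ(x̄ᵢ−x̄)² = 1945.751; SSW = ΣΣ(x−x̄ᵢ)² = 847.791
MSB = 1945.751/3 = 648.5838; MSW = 847.791/31 = 27.3481
F = MSB/MSW = 23.7159
df = (3, 31)
p-value (upper-tail) = 0.00000
At α=0.05: p < α → reject H₀

reject H₀: yes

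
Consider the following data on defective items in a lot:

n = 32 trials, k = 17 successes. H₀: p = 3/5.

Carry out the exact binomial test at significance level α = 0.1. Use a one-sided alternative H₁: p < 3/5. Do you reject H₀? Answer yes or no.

Exact binomial: n=32, k=17, p₀=3/5=0.6000
P(X≤17) from Σ C(n,i)·p₀^i·(1−p₀)^(n−i)
p-value (one-sided, H₁ less) = 0.26762
At α=0.1: p ≥ α → fail to reject H₀

reject H₀: no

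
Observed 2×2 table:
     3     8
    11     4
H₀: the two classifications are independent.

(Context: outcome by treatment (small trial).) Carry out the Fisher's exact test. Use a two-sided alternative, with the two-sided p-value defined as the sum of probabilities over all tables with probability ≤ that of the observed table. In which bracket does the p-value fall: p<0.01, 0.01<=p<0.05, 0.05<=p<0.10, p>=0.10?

p-value bracket: 0.01<=p<0.05

Margins: r₁=11, r₂=15, c₁=14, c₂=12, n=26
p_obs = C(11,3)·C(15,11)/C(26,14); sum pmf over tables with pmf ≤ p_obs
p-value (two-sided) = 0.04474
→ bracket: 0.01<=p<0.05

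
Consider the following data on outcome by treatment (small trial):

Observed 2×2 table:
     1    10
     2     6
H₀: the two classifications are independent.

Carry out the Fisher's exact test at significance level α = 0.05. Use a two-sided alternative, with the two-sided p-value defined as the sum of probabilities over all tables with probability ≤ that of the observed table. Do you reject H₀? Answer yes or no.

reject H₀: no

Margins: r₁=11, r₂=8, c₁=3, c₂=16, n=19
p_obs = C(11,1)·C(8,2)/C(19,3); sum pmf over tables with pmf ≤ p_obs
p-value (two-sided) = 0.54592
At α=0.05: p ≥ α → fail to reject H₀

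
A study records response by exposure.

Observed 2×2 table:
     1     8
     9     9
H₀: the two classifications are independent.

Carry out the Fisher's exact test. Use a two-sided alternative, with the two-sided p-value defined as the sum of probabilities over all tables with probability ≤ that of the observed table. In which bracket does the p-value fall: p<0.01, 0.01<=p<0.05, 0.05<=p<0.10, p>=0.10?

Margins: r₁=9, r₂=18, c₁=10, c₂=17, n=27
p_obs = C(9,1)·C(18,9)/C(27,10); sum pmf over tables with pmf ≤ p_obs
p-value (two-sided) = 0.09117
→ bracket: 0.05<=p<0.10

p-value bracket: 0.05<=p<0.10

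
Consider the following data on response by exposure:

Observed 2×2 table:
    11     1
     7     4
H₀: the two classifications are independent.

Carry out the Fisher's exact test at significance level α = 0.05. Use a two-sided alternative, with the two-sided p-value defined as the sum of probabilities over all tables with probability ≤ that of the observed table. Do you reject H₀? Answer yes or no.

reject H₀: no

Margins: r₁=12, r₂=11, c₁=18, c₂=5, n=23
p_obs = C(12,11)·C(11,7)/C(23,18); sum pmf over tables with pmf ≤ p_obs
p-value (two-sided) = 0.15495
At α=0.05: p ≥ α → fail to reject H₀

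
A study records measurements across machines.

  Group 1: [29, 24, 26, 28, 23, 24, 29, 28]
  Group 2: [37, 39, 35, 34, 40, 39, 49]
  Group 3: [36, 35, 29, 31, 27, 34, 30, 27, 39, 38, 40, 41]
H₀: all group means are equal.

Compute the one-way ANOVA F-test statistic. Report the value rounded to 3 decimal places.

Group means [26.38, 39.00, 33.92], grand mean 33.000
SSB = Σnᵢ(x̄ᵢ−x̄)² = 613.208; SSW = ΣΣ(x−x̄ᵢ)² = 466.792
MSB = 613.208/2 = 306.6042; MSW = 466.792/24 = 19.4497
F = MSB/MSW = 15.7640
df = (2, 24)

test statistic = 15.764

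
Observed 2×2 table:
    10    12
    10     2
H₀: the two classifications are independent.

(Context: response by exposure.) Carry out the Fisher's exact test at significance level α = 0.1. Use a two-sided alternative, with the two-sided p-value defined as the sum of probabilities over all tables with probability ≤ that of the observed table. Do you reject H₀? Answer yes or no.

reject H₀: yes

Margins: r₁=22, r₂=12, c₁=20, c₂=14, n=34
p_obs = C(22,10)·C(12,10)/C(34,20); sum pmf over tables with pmf ≤ p_obs
p-value (two-sided) = 0.06623
At α=0.1: p < α → reject H₀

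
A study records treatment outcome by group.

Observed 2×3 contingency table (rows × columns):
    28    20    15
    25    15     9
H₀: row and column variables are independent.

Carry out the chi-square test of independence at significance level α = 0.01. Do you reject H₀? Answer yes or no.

Row totals [63, 49], col totals [53, 35, 24], n=112
χ² = (28−29.81)²/29.81 + (20−19.69)²/19.69 + (15−13.50)²/13.50 + (25−23.19)²/23.19 + (15−15.31)²/15.31 + (9−10.50)²/10.50 = 0.6442
df = 2
p-value (upper-tail) = 0.72464
At α=0.01: p ≥ α → fail to reject H₀

reject H₀: no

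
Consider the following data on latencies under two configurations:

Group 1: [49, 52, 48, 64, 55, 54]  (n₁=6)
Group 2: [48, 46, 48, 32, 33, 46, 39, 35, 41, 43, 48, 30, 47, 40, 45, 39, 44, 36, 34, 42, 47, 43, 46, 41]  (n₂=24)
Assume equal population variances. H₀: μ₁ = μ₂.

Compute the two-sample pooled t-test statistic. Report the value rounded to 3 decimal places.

x̄₁=53.667, s₁=5.750, n₁=6
x̄₂=41.375, s₂=5.555, n₂=24
s_p² = [5·5.750² + 23·5.555²]/28 = 31.2485
SE = √(s_p²·(1/6+1/24)) = 2.5515
t = (53.667−41.375)/2.5515 = 4.8174
df = 28

test statistic = 4.817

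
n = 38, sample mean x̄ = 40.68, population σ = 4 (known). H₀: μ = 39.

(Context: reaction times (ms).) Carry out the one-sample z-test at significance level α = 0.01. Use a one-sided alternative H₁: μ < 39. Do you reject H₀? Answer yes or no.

reject H₀: no

SE = σ/√n = 4/√38 = 0.6489
z = (x̄−μ₀)/SE = (40.68−39)/0.6489 = 2.5891
p-value (one-sided, H₁ less) = 0.99519
At α=0.01: p ≥ α → fail to reject H₀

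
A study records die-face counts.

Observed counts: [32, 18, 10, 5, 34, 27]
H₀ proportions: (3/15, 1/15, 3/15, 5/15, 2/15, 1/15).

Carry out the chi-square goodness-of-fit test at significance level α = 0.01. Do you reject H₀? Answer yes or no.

n = 126; E_i = n·p_i = [25.20, 8.40, 25.20, 42.00, 16.80, 8.40]
χ² = (32−25.20)²/25.20 + (18−8.40)²/8.40 + (10−25.20)²/25.20 + (5−42.00)²/42.00 + (34−16.80)²/16.80 + (27−8.40)²/8.40 = 113.3651
df = 5
p-value (upper-tail) = 0.00000
At α=0.01: p < α → reject H₀

reject H₀: yes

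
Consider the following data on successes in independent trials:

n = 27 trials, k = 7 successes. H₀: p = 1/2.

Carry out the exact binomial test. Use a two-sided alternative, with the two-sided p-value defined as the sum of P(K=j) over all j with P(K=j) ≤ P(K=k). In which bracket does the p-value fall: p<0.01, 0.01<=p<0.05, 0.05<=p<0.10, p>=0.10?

Exact binomial: n=27, k=7, p₀=1/2=0.5000
P(X=j) = C(n,j)·p₀^j·(1−p₀)^(n−j); p = Σ P(X=j) over j with P(X=j) ≤ P(X=7)
p-value (two-sided) = 0.01916
→ bracket: 0.01<=p<0.05

p-value bracket: 0.01<=p<0.05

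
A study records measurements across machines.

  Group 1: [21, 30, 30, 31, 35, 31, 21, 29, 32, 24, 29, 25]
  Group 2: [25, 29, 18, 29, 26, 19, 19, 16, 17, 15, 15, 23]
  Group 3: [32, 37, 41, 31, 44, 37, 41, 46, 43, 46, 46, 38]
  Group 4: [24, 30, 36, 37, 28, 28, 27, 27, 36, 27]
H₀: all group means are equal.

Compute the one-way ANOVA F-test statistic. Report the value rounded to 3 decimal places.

Group means [28.17, 20.92, 40.17, 30.00], grand mean 29.804
SSB = Σnᵢ(x̄ᵢ−x̄)² = 2268.989; SSW = ΣΣ(x−x̄ᵢ)² = 1012.250
MSB = 2268.989/3 = 756.3297; MSW = 1012.250/42 = 24.1012
F = MSB/MSW = 31.3814
df = (3, 42)

test statistic = 31.381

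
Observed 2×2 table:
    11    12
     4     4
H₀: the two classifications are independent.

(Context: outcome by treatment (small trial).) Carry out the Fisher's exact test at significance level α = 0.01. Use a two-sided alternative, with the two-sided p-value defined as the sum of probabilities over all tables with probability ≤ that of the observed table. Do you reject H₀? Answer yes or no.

Margins: r₁=23, r₂=8, c₁=15, c₂=16, n=31
p_obs = C(23,11)·C(8,4)/C(31,15); sum pmf over tables with pmf ≤ p_obs
p-value (two-sided) = 1.00000
At α=0.01: p ≥ α → fail to reject H₀

reject H₀: no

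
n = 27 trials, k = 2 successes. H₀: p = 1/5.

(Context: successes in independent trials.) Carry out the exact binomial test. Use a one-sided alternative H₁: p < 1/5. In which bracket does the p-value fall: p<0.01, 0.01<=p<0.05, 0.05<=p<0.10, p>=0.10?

Exact binomial: n=27, k=2, p₀=1/5=0.2000
P(X≤2) from Σ C(n,i)·p₀^i·(1−p₀)^(n−i)
p-value (one-sided, H₁ less) = 0.07178
→ bracket: 0.05<=p<0.10

p-value bracket: 0.05<=p<0.10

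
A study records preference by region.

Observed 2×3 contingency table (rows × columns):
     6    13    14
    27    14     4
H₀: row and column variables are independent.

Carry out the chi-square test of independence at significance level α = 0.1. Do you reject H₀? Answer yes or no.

Row totals [33, 45], col totals [33, 27, 18], n=78
χ² = (6−13.96)²/13.96 + (13−11.42)²/11.42 + (14−7.62)²/7.62 + (27−19.04)²/19.04 + (14−15.58)²/15.58 + (4−10.38)²/10.38 = 17.5249
df = 2
p-value (upper-tail) = 0.00016
At α=0.1: p < α → reject H₀

reject H₀: yes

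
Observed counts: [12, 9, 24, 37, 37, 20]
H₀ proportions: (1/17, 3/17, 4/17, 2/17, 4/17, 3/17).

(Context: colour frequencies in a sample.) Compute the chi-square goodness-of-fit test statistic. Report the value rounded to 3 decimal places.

test statistic = 41.406

n = 139; E_i = n·p_i = [8.18, 24.53, 32.71, 16.35, 32.71, 24.53]
χ² = (12−8.18)²/8.18 + (9−24.53)²/24.53 + (24−32.71)²/32.71 + (37−16.35)²/16.35 + (37−32.71)²/32.71 + (20−24.53)²/24.53 = 41.4059
df = 5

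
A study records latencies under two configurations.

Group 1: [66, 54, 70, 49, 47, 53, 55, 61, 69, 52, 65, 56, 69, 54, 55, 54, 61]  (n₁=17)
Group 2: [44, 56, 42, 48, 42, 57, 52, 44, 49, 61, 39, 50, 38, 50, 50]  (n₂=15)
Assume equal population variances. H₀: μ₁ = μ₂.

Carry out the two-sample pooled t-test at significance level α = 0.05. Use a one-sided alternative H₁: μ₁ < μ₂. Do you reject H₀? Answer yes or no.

x̄₁=58.235, s₁=7.285, n₁=17
x̄₂=48.133, s₂=6.696, n₂=15
s_p² = [16·7.285² + 14·6.696²]/30 = 49.2264
SE = √(s_p²·(1/17+1/15)) = 2.4854
t = (58.235−48.133)/2.4854 = 4.0644
df = 30
p-value (one-sided, H₁ less) = 0.99984
At α=0.05: p ≥ α → fail to reject H₀

reject H₀: no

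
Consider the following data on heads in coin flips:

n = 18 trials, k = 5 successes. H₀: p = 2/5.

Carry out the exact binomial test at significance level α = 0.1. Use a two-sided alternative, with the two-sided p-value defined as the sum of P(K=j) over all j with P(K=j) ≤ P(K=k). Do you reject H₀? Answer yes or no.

reject H₀: no

Exact binomial: n=18, k=5, p₀=2/5=0.4000
P(X=j) = C(n,j)·p₀^j·(1−p₀)^(n−j); p = Σ P(X=j) over j with P(X=j) ≤ P(X=5)
p-value (two-sided) = 0.34347
At α=0.1: p ≥ α → fail to reject H₀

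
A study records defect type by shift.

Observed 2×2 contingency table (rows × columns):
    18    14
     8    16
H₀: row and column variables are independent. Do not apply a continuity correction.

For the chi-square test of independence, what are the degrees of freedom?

df = (r−1)(c−1) = (2−1)·(2−1) = 1

degrees of freedom = 1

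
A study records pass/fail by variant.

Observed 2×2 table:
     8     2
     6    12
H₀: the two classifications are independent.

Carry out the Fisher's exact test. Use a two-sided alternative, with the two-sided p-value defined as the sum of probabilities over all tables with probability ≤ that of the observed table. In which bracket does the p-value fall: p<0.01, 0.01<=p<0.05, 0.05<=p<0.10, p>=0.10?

Margins: r₁=10, r₂=18, c₁=14, c₂=14, n=28
p_obs = C(10,8)·C(18,6)/C(28,14); sum pmf over tables with pmf ≤ p_obs
p-value (two-sided) = 0.04607
→ bracket: 0.01<=p<0.05

p-value bracket: 0.01<=p<0.05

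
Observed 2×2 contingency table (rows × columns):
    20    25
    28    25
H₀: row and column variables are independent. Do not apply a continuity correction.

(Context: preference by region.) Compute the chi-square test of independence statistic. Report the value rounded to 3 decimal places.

test statistic = 0.685

Row totals [45, 53], col totals [48, 50], n=98
χ² = (20−22.04)²/22.04 + (25−22.96)²/22.96 + (28−25.96)²/25.96 + (25−27.04)²/27.04 = 0.6848
df = 1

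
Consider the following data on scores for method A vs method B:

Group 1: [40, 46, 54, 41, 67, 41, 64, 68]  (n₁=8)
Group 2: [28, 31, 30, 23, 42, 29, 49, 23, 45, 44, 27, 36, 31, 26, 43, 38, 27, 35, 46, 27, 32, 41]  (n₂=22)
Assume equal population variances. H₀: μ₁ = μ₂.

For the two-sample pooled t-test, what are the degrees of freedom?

degrees of freedom = 28

df = n₁ + n₂ − 2 = 8 + 22 − 2 = 28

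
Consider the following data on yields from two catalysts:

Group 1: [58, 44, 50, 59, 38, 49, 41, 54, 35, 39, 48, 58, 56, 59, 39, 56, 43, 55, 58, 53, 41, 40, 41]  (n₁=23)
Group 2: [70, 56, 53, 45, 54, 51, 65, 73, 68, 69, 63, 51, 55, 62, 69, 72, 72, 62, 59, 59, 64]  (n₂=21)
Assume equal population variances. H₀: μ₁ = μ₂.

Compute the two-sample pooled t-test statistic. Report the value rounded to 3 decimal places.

x̄₁=48.435, s₁=8.157, n₁=23
x̄₂=61.524, s₂=8.085, n₂=21
s_p² = [22·8.157² + 20·8.085²]/42 = 65.9736
SE = √(s_p²·(1/23+1/21)) = 2.4515
t = (48.435−61.524)/2.4515 = -5.3391
df = 42

test statistic = -5.339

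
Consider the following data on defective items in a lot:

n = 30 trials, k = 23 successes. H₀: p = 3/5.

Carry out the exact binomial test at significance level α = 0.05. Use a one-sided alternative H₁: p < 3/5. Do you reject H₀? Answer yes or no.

Exact binomial: n=30, k=23, p₀=3/5=0.6000
P(X≤23) from Σ C(n,i)·p₀^i·(1−p₀)^(n−i)
p-value (one-sided, H₁ less) = 0.98282
At α=0.05: p ≥ α → fail to reject H₀

reject H₀: no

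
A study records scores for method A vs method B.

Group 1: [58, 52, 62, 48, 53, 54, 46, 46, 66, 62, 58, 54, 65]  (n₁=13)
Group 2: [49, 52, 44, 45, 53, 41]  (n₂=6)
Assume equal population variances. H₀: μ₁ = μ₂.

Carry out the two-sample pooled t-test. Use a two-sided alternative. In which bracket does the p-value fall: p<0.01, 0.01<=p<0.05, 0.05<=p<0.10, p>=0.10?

p-value bracket: 0.01<=p<0.05

x̄₁=55.692, s₁=6.812, n₁=13
x̄₂=47.333, s₂=4.761, n₂=6
s_p² = [12·6.812² + 5·4.761²]/17 = 39.4178
SE = √(s_p²·(1/13+1/6)) = 3.0987
t = (55.692−47.333)/3.0987 = 2.6976
df = 17
p-value (two-sided) = 0.01525
→ bracket: 0.01<=p<0.05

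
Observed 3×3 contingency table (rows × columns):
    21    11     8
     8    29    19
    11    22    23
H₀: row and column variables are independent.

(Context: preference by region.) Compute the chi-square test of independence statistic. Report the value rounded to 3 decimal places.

Row totals [40, 56, 56], col totals [40, 62, 50], n=152
χ² = (21−10.53)²/10.53 + (11−16.32)²/16.32 + (8−13.16)²/13.16 + (8−14.74)²/14.74 + (29−22.84)²/22.84 + (19−18.42)²/18.42 + (11−14.74)²/14.74 + (22−22.84)²/22.84 + (23−18.42)²/18.42 = 21.0499
df = 4

test statistic = 21.050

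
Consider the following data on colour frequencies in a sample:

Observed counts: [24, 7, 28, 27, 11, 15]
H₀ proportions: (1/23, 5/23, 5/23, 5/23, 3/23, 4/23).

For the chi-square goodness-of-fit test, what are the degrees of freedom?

df = k − 1 = 6 − 1 = 5

degrees of freedom = 5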